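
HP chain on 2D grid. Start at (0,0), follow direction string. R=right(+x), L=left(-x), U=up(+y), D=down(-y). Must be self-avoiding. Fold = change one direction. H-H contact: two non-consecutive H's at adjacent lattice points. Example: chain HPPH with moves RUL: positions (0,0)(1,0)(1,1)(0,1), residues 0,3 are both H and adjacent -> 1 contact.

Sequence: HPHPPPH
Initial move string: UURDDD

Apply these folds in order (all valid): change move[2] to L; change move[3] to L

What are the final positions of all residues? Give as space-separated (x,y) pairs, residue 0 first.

Initial moves: UURDDD
Fold: move[2]->L => UULDDD (positions: [(0, 0), (0, 1), (0, 2), (-1, 2), (-1, 1), (-1, 0), (-1, -1)])
Fold: move[3]->L => UULLDD (positions: [(0, 0), (0, 1), (0, 2), (-1, 2), (-2, 2), (-2, 1), (-2, 0)])

Answer: (0,0) (0,1) (0,2) (-1,2) (-2,2) (-2,1) (-2,0)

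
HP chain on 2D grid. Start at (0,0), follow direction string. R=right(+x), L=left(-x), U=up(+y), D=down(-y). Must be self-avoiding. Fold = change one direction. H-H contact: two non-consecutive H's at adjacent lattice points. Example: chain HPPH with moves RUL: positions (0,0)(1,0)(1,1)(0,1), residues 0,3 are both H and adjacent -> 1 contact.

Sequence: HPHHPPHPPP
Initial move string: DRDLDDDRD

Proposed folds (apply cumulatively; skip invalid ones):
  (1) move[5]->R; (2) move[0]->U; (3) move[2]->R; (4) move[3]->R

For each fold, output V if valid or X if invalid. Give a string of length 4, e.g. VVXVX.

Initial: DRDLDDDRD -> [(0, 0), (0, -1), (1, -1), (1, -2), (0, -2), (0, -3), (0, -4), (0, -5), (1, -5), (1, -6)]
Fold 1: move[5]->R => DRDLDRDRD VALID
Fold 2: move[0]->U => URDLDRDRD INVALID (collision), skipped
Fold 3: move[2]->R => DRRLDRDRD INVALID (collision), skipped
Fold 4: move[3]->R => DRDRDRDRD VALID

Answer: VXXV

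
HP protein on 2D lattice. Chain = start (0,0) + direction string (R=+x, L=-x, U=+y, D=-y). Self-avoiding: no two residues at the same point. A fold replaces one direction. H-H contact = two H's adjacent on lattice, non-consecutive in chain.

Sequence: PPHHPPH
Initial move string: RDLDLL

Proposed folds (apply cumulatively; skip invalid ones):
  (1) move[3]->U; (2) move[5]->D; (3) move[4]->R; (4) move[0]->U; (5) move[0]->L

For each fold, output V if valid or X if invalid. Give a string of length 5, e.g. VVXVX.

Answer: XVVXV

Derivation:
Initial: RDLDLL -> [(0, 0), (1, 0), (1, -1), (0, -1), (0, -2), (-1, -2), (-2, -2)]
Fold 1: move[3]->U => RDLULL INVALID (collision), skipped
Fold 2: move[5]->D => RDLDLD VALID
Fold 3: move[4]->R => RDLDRD VALID
Fold 4: move[0]->U => UDLDRD INVALID (collision), skipped
Fold 5: move[0]->L => LDLDRD VALID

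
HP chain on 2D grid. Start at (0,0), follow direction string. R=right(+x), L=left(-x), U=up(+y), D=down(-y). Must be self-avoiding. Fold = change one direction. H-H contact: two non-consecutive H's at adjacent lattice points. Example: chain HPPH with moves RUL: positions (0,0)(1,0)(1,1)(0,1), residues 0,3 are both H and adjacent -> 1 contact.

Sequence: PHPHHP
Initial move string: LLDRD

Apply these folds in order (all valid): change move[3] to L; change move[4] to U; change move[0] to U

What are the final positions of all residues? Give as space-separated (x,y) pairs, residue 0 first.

Initial moves: LLDRD
Fold: move[3]->L => LLDLD (positions: [(0, 0), (-1, 0), (-2, 0), (-2, -1), (-3, -1), (-3, -2)])
Fold: move[4]->U => LLDLU (positions: [(0, 0), (-1, 0), (-2, 0), (-2, -1), (-3, -1), (-3, 0)])
Fold: move[0]->U => ULDLU (positions: [(0, 0), (0, 1), (-1, 1), (-1, 0), (-2, 0), (-2, 1)])

Answer: (0,0) (0,1) (-1,1) (-1,0) (-2,0) (-2,1)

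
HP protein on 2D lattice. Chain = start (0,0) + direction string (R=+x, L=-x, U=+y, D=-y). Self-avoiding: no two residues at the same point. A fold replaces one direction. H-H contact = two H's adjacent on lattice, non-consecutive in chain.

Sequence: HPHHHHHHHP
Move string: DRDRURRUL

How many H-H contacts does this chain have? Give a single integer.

Answer: 1

Derivation:
Positions: [(0, 0), (0, -1), (1, -1), (1, -2), (2, -2), (2, -1), (3, -1), (4, -1), (4, 0), (3, 0)]
H-H contact: residue 2 @(1,-1) - residue 5 @(2, -1)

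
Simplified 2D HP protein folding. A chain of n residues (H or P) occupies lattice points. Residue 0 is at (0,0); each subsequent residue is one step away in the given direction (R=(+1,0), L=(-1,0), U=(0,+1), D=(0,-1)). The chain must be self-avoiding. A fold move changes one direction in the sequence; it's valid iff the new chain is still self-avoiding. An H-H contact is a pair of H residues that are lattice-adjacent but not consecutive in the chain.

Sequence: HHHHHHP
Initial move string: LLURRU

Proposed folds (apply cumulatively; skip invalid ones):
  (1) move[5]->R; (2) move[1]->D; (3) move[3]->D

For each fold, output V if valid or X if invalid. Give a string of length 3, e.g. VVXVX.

Answer: VXX

Derivation:
Initial: LLURRU -> [(0, 0), (-1, 0), (-2, 0), (-2, 1), (-1, 1), (0, 1), (0, 2)]
Fold 1: move[5]->R => LLURRR VALID
Fold 2: move[1]->D => LDURRR INVALID (collision), skipped
Fold 3: move[3]->D => LLUDRR INVALID (collision), skipped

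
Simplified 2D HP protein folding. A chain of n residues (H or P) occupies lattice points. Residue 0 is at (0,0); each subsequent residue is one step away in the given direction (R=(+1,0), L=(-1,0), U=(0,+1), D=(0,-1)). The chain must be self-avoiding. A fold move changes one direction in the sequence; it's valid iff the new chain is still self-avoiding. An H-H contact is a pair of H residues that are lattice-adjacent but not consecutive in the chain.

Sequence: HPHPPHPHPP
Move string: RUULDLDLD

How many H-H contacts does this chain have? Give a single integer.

Answer: 3

Derivation:
Positions: [(0, 0), (1, 0), (1, 1), (1, 2), (0, 2), (0, 1), (-1, 1), (-1, 0), (-2, 0), (-2, -1)]
H-H contact: residue 0 @(0,0) - residue 7 @(-1, 0)
H-H contact: residue 0 @(0,0) - residue 5 @(0, 1)
H-H contact: residue 2 @(1,1) - residue 5 @(0, 1)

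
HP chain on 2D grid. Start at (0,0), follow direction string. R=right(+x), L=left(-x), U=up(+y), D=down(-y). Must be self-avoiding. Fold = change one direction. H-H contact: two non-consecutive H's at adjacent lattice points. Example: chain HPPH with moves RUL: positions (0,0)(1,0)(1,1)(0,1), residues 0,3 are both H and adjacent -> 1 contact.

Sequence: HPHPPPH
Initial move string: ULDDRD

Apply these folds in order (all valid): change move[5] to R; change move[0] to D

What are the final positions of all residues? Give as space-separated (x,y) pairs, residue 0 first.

Answer: (0,0) (0,-1) (-1,-1) (-1,-2) (-1,-3) (0,-3) (1,-3)

Derivation:
Initial moves: ULDDRD
Fold: move[5]->R => ULDDRR (positions: [(0, 0), (0, 1), (-1, 1), (-1, 0), (-1, -1), (0, -1), (1, -1)])
Fold: move[0]->D => DLDDRR (positions: [(0, 0), (0, -1), (-1, -1), (-1, -2), (-1, -3), (0, -3), (1, -3)])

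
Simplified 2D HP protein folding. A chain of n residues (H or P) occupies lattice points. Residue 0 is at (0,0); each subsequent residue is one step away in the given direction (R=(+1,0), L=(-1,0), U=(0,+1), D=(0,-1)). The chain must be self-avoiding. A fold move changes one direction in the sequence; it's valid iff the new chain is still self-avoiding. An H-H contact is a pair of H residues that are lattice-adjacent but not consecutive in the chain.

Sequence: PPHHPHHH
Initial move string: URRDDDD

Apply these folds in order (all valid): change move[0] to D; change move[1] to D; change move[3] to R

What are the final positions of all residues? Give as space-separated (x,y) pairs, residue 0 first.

Initial moves: URRDDDD
Fold: move[0]->D => DRRDDDD (positions: [(0, 0), (0, -1), (1, -1), (2, -1), (2, -2), (2, -3), (2, -4), (2, -5)])
Fold: move[1]->D => DDRDDDD (positions: [(0, 0), (0, -1), (0, -2), (1, -2), (1, -3), (1, -4), (1, -5), (1, -6)])
Fold: move[3]->R => DDRRDDD (positions: [(0, 0), (0, -1), (0, -2), (1, -2), (2, -2), (2, -3), (2, -4), (2, -5)])

Answer: (0,0) (0,-1) (0,-2) (1,-2) (2,-2) (2,-3) (2,-4) (2,-5)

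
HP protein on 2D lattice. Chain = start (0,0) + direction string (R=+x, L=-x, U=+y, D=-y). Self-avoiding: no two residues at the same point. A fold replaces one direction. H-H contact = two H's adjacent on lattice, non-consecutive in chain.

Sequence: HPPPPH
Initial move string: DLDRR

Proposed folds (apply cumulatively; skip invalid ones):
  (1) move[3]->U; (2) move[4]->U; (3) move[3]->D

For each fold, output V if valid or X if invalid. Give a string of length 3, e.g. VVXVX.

Initial: DLDRR -> [(0, 0), (0, -1), (-1, -1), (-1, -2), (0, -2), (1, -2)]
Fold 1: move[3]->U => DLDUR INVALID (collision), skipped
Fold 2: move[4]->U => DLDRU INVALID (collision), skipped
Fold 3: move[3]->D => DLDDR VALID

Answer: XXV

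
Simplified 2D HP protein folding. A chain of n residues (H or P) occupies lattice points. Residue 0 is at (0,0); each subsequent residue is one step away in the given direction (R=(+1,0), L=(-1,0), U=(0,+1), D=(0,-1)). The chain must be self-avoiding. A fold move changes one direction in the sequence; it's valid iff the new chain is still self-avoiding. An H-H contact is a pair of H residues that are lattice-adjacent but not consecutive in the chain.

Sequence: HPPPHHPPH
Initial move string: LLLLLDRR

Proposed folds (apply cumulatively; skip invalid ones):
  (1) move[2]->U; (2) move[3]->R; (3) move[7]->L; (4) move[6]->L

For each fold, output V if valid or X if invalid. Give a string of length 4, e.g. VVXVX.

Answer: XXXX

Derivation:
Initial: LLLLLDRR -> [(0, 0), (-1, 0), (-2, 0), (-3, 0), (-4, 0), (-5, 0), (-5, -1), (-4, -1), (-3, -1)]
Fold 1: move[2]->U => LLULLDRR INVALID (collision), skipped
Fold 2: move[3]->R => LLLRLDRR INVALID (collision), skipped
Fold 3: move[7]->L => LLLLLDRL INVALID (collision), skipped
Fold 4: move[6]->L => LLLLLDLR INVALID (collision), skipped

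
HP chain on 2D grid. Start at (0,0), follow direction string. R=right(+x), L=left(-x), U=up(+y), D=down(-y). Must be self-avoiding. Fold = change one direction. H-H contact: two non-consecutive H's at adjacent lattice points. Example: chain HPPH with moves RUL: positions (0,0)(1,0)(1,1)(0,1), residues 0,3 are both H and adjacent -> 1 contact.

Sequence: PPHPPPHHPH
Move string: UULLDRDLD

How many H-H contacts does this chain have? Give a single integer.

Positions: [(0, 0), (0, 1), (0, 2), (-1, 2), (-2, 2), (-2, 1), (-1, 1), (-1, 0), (-2, 0), (-2, -1)]
No H-H contacts found.

Answer: 0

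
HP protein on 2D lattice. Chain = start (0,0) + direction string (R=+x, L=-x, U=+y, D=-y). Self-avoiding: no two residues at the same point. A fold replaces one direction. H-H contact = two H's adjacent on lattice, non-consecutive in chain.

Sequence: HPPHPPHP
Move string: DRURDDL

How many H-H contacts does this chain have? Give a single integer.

Answer: 1

Derivation:
Positions: [(0, 0), (0, -1), (1, -1), (1, 0), (2, 0), (2, -1), (2, -2), (1, -2)]
H-H contact: residue 0 @(0,0) - residue 3 @(1, 0)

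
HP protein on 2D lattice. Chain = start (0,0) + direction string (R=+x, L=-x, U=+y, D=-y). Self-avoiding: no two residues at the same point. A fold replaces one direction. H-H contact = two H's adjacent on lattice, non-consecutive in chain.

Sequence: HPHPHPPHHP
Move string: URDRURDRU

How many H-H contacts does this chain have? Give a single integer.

Positions: [(0, 0), (0, 1), (1, 1), (1, 0), (2, 0), (2, 1), (3, 1), (3, 0), (4, 0), (4, 1)]
H-H contact: residue 4 @(2,0) - residue 7 @(3, 0)

Answer: 1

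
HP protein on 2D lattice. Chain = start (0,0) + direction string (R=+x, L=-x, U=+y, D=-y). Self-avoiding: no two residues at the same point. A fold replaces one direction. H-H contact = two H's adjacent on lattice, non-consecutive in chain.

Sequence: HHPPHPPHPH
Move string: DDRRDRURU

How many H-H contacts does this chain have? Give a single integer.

Positions: [(0, 0), (0, -1), (0, -2), (1, -2), (2, -2), (2, -3), (3, -3), (3, -2), (4, -2), (4, -1)]
H-H contact: residue 4 @(2,-2) - residue 7 @(3, -2)

Answer: 1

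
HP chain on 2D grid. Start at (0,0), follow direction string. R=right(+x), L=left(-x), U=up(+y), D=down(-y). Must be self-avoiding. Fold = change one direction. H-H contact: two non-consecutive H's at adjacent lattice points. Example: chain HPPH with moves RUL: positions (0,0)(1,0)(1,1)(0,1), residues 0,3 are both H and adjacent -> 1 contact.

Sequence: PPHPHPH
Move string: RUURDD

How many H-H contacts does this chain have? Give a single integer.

Answer: 0

Derivation:
Positions: [(0, 0), (1, 0), (1, 1), (1, 2), (2, 2), (2, 1), (2, 0)]
No H-H contacts found.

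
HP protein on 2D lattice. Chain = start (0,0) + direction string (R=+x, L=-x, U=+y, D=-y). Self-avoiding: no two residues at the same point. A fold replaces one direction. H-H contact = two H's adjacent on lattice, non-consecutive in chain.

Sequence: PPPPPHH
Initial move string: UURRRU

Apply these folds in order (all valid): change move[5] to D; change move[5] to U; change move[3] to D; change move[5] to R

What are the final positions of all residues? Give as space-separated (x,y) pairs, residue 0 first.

Answer: (0,0) (0,1) (0,2) (1,2) (1,1) (2,1) (3,1)

Derivation:
Initial moves: UURRRU
Fold: move[5]->D => UURRRD (positions: [(0, 0), (0, 1), (0, 2), (1, 2), (2, 2), (3, 2), (3, 1)])
Fold: move[5]->U => UURRRU (positions: [(0, 0), (0, 1), (0, 2), (1, 2), (2, 2), (3, 2), (3, 3)])
Fold: move[3]->D => UURDRU (positions: [(0, 0), (0, 1), (0, 2), (1, 2), (1, 1), (2, 1), (2, 2)])
Fold: move[5]->R => UURDRR (positions: [(0, 0), (0, 1), (0, 2), (1, 2), (1, 1), (2, 1), (3, 1)])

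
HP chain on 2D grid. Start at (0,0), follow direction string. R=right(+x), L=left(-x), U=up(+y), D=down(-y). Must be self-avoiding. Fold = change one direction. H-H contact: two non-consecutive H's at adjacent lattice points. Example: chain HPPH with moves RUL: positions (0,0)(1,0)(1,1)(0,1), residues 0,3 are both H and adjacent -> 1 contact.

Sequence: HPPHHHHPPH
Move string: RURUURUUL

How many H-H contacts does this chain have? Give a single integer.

Positions: [(0, 0), (1, 0), (1, 1), (2, 1), (2, 2), (2, 3), (3, 3), (3, 4), (3, 5), (2, 5)]
No H-H contacts found.

Answer: 0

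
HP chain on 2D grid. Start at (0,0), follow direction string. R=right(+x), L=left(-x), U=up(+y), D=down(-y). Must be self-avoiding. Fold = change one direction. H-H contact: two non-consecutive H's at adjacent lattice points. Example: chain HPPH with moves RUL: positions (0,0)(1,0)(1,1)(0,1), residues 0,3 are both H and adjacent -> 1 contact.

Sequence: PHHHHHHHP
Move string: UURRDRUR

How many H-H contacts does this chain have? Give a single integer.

Answer: 1

Derivation:
Positions: [(0, 0), (0, 1), (0, 2), (1, 2), (2, 2), (2, 1), (3, 1), (3, 2), (4, 2)]
H-H contact: residue 4 @(2,2) - residue 7 @(3, 2)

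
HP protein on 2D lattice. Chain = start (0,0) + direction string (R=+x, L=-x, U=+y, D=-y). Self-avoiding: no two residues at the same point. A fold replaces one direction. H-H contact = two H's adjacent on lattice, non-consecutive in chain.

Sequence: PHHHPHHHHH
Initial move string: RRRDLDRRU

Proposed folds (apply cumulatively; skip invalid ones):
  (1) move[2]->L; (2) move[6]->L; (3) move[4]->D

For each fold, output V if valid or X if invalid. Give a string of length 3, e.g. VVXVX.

Answer: XXV

Derivation:
Initial: RRRDLDRRU -> [(0, 0), (1, 0), (2, 0), (3, 0), (3, -1), (2, -1), (2, -2), (3, -2), (4, -2), (4, -1)]
Fold 1: move[2]->L => RRLDLDRRU INVALID (collision), skipped
Fold 2: move[6]->L => RRRDLDLRU INVALID (collision), skipped
Fold 3: move[4]->D => RRRDDDRRU VALID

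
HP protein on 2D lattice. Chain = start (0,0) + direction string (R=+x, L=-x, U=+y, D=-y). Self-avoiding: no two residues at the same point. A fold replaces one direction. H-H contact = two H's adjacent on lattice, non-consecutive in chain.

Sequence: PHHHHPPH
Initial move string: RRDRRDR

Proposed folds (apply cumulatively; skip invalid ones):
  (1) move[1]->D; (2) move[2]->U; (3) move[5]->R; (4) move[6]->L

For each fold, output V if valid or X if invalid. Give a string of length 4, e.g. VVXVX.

Answer: VXVX

Derivation:
Initial: RRDRRDR -> [(0, 0), (1, 0), (2, 0), (2, -1), (3, -1), (4, -1), (4, -2), (5, -2)]
Fold 1: move[1]->D => RDDRRDR VALID
Fold 2: move[2]->U => RDURRDR INVALID (collision), skipped
Fold 3: move[5]->R => RDDRRRR VALID
Fold 4: move[6]->L => RDDRRRL INVALID (collision), skipped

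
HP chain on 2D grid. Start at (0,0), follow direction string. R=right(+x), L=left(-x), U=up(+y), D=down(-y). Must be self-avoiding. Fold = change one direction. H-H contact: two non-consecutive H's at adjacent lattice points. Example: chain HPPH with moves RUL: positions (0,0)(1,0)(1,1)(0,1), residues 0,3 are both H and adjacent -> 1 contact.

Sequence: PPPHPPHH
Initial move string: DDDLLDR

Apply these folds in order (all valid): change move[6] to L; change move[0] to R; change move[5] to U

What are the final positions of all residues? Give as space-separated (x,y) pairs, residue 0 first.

Answer: (0,0) (1,0) (1,-1) (1,-2) (0,-2) (-1,-2) (-1,-1) (-2,-1)

Derivation:
Initial moves: DDDLLDR
Fold: move[6]->L => DDDLLDL (positions: [(0, 0), (0, -1), (0, -2), (0, -3), (-1, -3), (-2, -3), (-2, -4), (-3, -4)])
Fold: move[0]->R => RDDLLDL (positions: [(0, 0), (1, 0), (1, -1), (1, -2), (0, -2), (-1, -2), (-1, -3), (-2, -3)])
Fold: move[5]->U => RDDLLUL (positions: [(0, 0), (1, 0), (1, -1), (1, -2), (0, -2), (-1, -2), (-1, -1), (-2, -1)])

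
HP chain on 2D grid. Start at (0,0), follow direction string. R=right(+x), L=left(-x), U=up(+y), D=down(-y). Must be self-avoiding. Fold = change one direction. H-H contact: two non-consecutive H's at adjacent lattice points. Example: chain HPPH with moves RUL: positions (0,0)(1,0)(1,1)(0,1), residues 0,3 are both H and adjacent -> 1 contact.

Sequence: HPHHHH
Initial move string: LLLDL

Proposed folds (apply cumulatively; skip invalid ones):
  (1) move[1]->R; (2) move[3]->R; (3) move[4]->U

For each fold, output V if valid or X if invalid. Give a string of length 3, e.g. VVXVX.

Initial: LLLDL -> [(0, 0), (-1, 0), (-2, 0), (-3, 0), (-3, -1), (-4, -1)]
Fold 1: move[1]->R => LRLDL INVALID (collision), skipped
Fold 2: move[3]->R => LLLRL INVALID (collision), skipped
Fold 3: move[4]->U => LLLDU INVALID (collision), skipped

Answer: XXX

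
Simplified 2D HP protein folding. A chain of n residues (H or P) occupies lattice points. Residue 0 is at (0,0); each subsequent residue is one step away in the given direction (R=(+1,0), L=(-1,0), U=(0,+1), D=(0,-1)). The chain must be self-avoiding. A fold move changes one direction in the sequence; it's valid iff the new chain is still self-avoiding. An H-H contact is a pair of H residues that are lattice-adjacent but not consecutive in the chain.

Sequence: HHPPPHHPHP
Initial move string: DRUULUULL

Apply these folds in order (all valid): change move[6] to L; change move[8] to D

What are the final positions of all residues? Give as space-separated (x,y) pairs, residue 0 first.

Initial moves: DRUULUULL
Fold: move[6]->L => DRUULULLL (positions: [(0, 0), (0, -1), (1, -1), (1, 0), (1, 1), (0, 1), (0, 2), (-1, 2), (-2, 2), (-3, 2)])
Fold: move[8]->D => DRUULULLD (positions: [(0, 0), (0, -1), (1, -1), (1, 0), (1, 1), (0, 1), (0, 2), (-1, 2), (-2, 2), (-2, 1)])

Answer: (0,0) (0,-1) (1,-1) (1,0) (1,1) (0,1) (0,2) (-1,2) (-2,2) (-2,1)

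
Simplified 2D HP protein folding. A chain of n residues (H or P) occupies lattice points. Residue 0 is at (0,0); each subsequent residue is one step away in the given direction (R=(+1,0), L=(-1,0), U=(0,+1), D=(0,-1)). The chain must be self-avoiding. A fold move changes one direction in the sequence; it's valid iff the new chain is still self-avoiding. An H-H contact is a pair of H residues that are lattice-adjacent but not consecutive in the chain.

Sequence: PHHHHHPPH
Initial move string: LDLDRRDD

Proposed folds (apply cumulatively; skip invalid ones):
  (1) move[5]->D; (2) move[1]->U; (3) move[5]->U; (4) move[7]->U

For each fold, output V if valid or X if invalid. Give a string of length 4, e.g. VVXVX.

Answer: VXXX

Derivation:
Initial: LDLDRRDD -> [(0, 0), (-1, 0), (-1, -1), (-2, -1), (-2, -2), (-1, -2), (0, -2), (0, -3), (0, -4)]
Fold 1: move[5]->D => LDLDRDDD VALID
Fold 2: move[1]->U => LULDRDDD INVALID (collision), skipped
Fold 3: move[5]->U => LDLDRUDD INVALID (collision), skipped
Fold 4: move[7]->U => LDLDRDDU INVALID (collision), skipped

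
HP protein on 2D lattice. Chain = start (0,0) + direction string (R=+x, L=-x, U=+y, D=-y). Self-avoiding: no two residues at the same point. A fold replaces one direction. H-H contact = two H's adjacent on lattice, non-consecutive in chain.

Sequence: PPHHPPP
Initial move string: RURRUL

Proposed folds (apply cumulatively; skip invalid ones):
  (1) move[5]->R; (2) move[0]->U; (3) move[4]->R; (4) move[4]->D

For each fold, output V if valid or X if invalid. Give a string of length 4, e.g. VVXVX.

Answer: VVVV

Derivation:
Initial: RURRUL -> [(0, 0), (1, 0), (1, 1), (2, 1), (3, 1), (3, 2), (2, 2)]
Fold 1: move[5]->R => RURRUR VALID
Fold 2: move[0]->U => UURRUR VALID
Fold 3: move[4]->R => UURRRR VALID
Fold 4: move[4]->D => UURRDR VALID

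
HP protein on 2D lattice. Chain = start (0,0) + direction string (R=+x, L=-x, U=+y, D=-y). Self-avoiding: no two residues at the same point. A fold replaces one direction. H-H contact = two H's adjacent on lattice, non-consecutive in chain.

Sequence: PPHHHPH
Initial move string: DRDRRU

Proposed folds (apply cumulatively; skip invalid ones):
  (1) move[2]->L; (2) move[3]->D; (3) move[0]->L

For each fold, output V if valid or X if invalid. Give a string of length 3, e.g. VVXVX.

Initial: DRDRRU -> [(0, 0), (0, -1), (1, -1), (1, -2), (2, -2), (3, -2), (3, -1)]
Fold 1: move[2]->L => DRLRRU INVALID (collision), skipped
Fold 2: move[3]->D => DRDDRU VALID
Fold 3: move[0]->L => LRDDRU INVALID (collision), skipped

Answer: XVX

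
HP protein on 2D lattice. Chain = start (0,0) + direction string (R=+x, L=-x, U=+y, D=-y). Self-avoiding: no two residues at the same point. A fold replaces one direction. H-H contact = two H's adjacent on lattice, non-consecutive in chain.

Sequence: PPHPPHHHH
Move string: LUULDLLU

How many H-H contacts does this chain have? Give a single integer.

Answer: 1

Derivation:
Positions: [(0, 0), (-1, 0), (-1, 1), (-1, 2), (-2, 2), (-2, 1), (-3, 1), (-4, 1), (-4, 2)]
H-H contact: residue 2 @(-1,1) - residue 5 @(-2, 1)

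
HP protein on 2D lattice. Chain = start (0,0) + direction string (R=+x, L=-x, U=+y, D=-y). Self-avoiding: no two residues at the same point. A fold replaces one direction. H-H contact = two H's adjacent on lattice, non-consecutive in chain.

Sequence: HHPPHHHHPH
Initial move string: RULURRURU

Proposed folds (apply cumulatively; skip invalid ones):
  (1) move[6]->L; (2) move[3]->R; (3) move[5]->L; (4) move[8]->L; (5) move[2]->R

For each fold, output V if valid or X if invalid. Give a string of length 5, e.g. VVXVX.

Initial: RULURRURU -> [(0, 0), (1, 0), (1, 1), (0, 1), (0, 2), (1, 2), (2, 2), (2, 3), (3, 3), (3, 4)]
Fold 1: move[6]->L => RULURRLRU INVALID (collision), skipped
Fold 2: move[3]->R => RULRRRURU INVALID (collision), skipped
Fold 3: move[5]->L => RULURLURU INVALID (collision), skipped
Fold 4: move[8]->L => RULURRURL INVALID (collision), skipped
Fold 5: move[2]->R => RURURRURU VALID

Answer: XXXXV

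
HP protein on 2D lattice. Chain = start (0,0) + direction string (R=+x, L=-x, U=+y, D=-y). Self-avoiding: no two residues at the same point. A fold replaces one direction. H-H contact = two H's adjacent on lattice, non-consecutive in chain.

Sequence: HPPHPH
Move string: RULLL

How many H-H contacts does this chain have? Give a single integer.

Positions: [(0, 0), (1, 0), (1, 1), (0, 1), (-1, 1), (-2, 1)]
H-H contact: residue 0 @(0,0) - residue 3 @(0, 1)

Answer: 1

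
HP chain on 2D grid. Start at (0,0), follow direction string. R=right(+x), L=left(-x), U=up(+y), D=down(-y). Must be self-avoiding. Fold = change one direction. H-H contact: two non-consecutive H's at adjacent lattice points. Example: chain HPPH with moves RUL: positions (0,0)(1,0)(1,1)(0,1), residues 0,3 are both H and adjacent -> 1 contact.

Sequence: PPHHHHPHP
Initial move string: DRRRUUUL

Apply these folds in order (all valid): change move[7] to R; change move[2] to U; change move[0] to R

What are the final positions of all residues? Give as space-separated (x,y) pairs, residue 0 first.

Answer: (0,0) (1,0) (2,0) (2,1) (3,1) (3,2) (3,3) (3,4) (4,4)

Derivation:
Initial moves: DRRRUUUL
Fold: move[7]->R => DRRRUUUR (positions: [(0, 0), (0, -1), (1, -1), (2, -1), (3, -1), (3, 0), (3, 1), (3, 2), (4, 2)])
Fold: move[2]->U => DRURUUUR (positions: [(0, 0), (0, -1), (1, -1), (1, 0), (2, 0), (2, 1), (2, 2), (2, 3), (3, 3)])
Fold: move[0]->R => RRURUUUR (positions: [(0, 0), (1, 0), (2, 0), (2, 1), (3, 1), (3, 2), (3, 3), (3, 4), (4, 4)])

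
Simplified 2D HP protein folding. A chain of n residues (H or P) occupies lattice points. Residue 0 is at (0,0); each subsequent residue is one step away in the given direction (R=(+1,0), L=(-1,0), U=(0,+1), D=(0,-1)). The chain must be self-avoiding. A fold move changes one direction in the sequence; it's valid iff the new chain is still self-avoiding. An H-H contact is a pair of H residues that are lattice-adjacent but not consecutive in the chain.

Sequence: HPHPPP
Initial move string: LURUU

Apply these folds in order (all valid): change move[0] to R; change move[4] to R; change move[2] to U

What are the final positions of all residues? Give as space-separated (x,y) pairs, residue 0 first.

Answer: (0,0) (1,0) (1,1) (1,2) (1,3) (2,3)

Derivation:
Initial moves: LURUU
Fold: move[0]->R => RURUU (positions: [(0, 0), (1, 0), (1, 1), (2, 1), (2, 2), (2, 3)])
Fold: move[4]->R => RURUR (positions: [(0, 0), (1, 0), (1, 1), (2, 1), (2, 2), (3, 2)])
Fold: move[2]->U => RUUUR (positions: [(0, 0), (1, 0), (1, 1), (1, 2), (1, 3), (2, 3)])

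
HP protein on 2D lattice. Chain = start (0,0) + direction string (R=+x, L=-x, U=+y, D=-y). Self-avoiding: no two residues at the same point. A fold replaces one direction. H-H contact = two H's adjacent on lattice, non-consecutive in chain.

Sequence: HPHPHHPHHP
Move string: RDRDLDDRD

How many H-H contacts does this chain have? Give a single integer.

Answer: 1

Derivation:
Positions: [(0, 0), (1, 0), (1, -1), (2, -1), (2, -2), (1, -2), (1, -3), (1, -4), (2, -4), (2, -5)]
H-H contact: residue 2 @(1,-1) - residue 5 @(1, -2)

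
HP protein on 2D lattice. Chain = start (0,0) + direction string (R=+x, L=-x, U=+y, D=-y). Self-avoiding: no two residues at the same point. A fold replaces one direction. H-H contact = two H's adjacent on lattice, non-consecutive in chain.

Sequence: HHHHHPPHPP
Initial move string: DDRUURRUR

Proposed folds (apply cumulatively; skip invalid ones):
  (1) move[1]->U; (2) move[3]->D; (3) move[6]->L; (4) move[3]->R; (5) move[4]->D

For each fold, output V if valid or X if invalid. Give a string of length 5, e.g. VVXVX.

Initial: DDRUURRUR -> [(0, 0), (0, -1), (0, -2), (1, -2), (1, -1), (1, 0), (2, 0), (3, 0), (3, 1), (4, 1)]
Fold 1: move[1]->U => DURUURRUR INVALID (collision), skipped
Fold 2: move[3]->D => DDRDURRUR INVALID (collision), skipped
Fold 3: move[6]->L => DDRUURLUR INVALID (collision), skipped
Fold 4: move[3]->R => DDRRURRUR VALID
Fold 5: move[4]->D => DDRRDRRUR VALID

Answer: XXXVV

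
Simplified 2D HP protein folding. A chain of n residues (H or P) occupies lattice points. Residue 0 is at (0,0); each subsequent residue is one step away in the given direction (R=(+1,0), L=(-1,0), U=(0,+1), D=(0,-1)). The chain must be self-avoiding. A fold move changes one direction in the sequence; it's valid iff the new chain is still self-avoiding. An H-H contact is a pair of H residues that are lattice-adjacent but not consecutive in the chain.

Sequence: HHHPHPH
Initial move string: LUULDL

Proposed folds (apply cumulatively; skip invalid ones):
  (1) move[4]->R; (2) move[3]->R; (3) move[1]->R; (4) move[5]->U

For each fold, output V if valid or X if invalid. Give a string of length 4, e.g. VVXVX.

Answer: XXXX

Derivation:
Initial: LUULDL -> [(0, 0), (-1, 0), (-1, 1), (-1, 2), (-2, 2), (-2, 1), (-3, 1)]
Fold 1: move[4]->R => LUULRL INVALID (collision), skipped
Fold 2: move[3]->R => LUURDL INVALID (collision), skipped
Fold 3: move[1]->R => LRULDL INVALID (collision), skipped
Fold 4: move[5]->U => LUULDU INVALID (collision), skipped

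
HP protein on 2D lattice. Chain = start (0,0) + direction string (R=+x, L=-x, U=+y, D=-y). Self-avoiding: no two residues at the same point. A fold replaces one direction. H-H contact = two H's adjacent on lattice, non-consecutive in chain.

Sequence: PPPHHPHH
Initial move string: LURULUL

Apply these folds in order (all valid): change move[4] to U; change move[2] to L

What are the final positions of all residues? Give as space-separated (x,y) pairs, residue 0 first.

Answer: (0,0) (-1,0) (-1,1) (-2,1) (-2,2) (-2,3) (-2,4) (-3,4)

Derivation:
Initial moves: LURULUL
Fold: move[4]->U => LURUUUL (positions: [(0, 0), (-1, 0), (-1, 1), (0, 1), (0, 2), (0, 3), (0, 4), (-1, 4)])
Fold: move[2]->L => LULUUUL (positions: [(0, 0), (-1, 0), (-1, 1), (-2, 1), (-2, 2), (-2, 3), (-2, 4), (-3, 4)])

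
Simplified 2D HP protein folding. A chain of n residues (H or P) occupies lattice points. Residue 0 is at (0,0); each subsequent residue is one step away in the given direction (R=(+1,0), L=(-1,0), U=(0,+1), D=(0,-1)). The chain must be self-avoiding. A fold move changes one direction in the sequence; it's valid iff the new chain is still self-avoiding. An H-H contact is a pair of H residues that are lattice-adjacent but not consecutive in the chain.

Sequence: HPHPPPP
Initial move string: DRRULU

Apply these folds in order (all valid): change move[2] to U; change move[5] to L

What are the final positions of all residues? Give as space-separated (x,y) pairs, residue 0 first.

Answer: (0,0) (0,-1) (1,-1) (1,0) (1,1) (0,1) (-1,1)

Derivation:
Initial moves: DRRULU
Fold: move[2]->U => DRUULU (positions: [(0, 0), (0, -1), (1, -1), (1, 0), (1, 1), (0, 1), (0, 2)])
Fold: move[5]->L => DRUULL (positions: [(0, 0), (0, -1), (1, -1), (1, 0), (1, 1), (0, 1), (-1, 1)])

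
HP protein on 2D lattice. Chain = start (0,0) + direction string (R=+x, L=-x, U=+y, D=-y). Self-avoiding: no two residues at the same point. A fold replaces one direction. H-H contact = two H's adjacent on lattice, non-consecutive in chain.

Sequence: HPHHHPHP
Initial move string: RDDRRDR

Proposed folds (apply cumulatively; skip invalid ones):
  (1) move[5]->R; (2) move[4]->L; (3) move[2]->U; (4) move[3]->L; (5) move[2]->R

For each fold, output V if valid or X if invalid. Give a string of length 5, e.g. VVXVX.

Answer: VXXXV

Derivation:
Initial: RDDRRDR -> [(0, 0), (1, 0), (1, -1), (1, -2), (2, -2), (3, -2), (3, -3), (4, -3)]
Fold 1: move[5]->R => RDDRRRR VALID
Fold 2: move[4]->L => RDDRLRR INVALID (collision), skipped
Fold 3: move[2]->U => RDURRRR INVALID (collision), skipped
Fold 4: move[3]->L => RDDLRRR INVALID (collision), skipped
Fold 5: move[2]->R => RDRRRRR VALID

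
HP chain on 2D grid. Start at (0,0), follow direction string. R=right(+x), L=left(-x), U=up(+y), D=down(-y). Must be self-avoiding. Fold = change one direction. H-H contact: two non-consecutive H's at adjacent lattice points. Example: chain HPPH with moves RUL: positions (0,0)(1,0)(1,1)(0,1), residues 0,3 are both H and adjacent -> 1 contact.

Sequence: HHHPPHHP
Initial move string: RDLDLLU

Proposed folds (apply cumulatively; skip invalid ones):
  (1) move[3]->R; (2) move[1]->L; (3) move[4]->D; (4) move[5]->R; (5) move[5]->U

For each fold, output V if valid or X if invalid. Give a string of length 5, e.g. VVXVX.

Initial: RDLDLLU -> [(0, 0), (1, 0), (1, -1), (0, -1), (0, -2), (-1, -2), (-2, -2), (-2, -1)]
Fold 1: move[3]->R => RDLRLLU INVALID (collision), skipped
Fold 2: move[1]->L => RLLDLLU INVALID (collision), skipped
Fold 3: move[4]->D => RDLDDLU VALID
Fold 4: move[5]->R => RDLDDRU VALID
Fold 5: move[5]->U => RDLDDUU INVALID (collision), skipped

Answer: XXVVX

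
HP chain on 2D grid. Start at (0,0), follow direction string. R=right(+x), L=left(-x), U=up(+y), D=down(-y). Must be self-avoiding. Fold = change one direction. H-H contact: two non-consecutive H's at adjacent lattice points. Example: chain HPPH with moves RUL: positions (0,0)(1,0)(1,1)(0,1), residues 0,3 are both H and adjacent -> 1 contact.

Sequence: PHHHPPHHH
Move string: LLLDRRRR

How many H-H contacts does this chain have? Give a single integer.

Positions: [(0, 0), (-1, 0), (-2, 0), (-3, 0), (-3, -1), (-2, -1), (-1, -1), (0, -1), (1, -1)]
H-H contact: residue 1 @(-1,0) - residue 6 @(-1, -1)

Answer: 1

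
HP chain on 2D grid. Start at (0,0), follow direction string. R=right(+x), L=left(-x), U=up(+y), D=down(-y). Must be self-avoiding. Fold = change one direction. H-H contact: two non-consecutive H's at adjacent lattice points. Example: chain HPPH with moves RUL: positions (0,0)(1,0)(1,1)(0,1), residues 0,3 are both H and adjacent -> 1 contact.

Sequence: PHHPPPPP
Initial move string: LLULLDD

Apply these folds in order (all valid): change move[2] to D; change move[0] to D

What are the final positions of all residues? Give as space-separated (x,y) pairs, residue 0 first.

Answer: (0,0) (0,-1) (-1,-1) (-1,-2) (-2,-2) (-3,-2) (-3,-3) (-3,-4)

Derivation:
Initial moves: LLULLDD
Fold: move[2]->D => LLDLLDD (positions: [(0, 0), (-1, 0), (-2, 0), (-2, -1), (-3, -1), (-4, -1), (-4, -2), (-4, -3)])
Fold: move[0]->D => DLDLLDD (positions: [(0, 0), (0, -1), (-1, -1), (-1, -2), (-2, -2), (-3, -2), (-3, -3), (-3, -4)])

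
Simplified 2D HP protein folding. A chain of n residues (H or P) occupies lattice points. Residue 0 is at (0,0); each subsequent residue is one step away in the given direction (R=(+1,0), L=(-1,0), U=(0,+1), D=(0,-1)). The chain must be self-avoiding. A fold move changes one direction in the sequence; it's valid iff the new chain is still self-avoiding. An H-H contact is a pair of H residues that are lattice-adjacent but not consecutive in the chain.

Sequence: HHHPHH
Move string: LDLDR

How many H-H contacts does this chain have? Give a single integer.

Answer: 1

Derivation:
Positions: [(0, 0), (-1, 0), (-1, -1), (-2, -1), (-2, -2), (-1, -2)]
H-H contact: residue 2 @(-1,-1) - residue 5 @(-1, -2)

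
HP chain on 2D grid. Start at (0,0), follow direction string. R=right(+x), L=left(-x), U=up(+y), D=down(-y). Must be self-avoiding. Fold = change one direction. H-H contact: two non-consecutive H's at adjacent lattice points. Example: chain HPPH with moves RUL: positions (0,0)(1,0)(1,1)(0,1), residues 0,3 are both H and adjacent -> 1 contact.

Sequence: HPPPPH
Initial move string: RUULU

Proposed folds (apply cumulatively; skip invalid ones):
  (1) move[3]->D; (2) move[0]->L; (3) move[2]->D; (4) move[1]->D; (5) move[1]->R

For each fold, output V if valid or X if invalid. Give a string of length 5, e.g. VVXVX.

Initial: RUULU -> [(0, 0), (1, 0), (1, 1), (1, 2), (0, 2), (0, 3)]
Fold 1: move[3]->D => RUUDU INVALID (collision), skipped
Fold 2: move[0]->L => LUULU VALID
Fold 3: move[2]->D => LUDLU INVALID (collision), skipped
Fold 4: move[1]->D => LDULU INVALID (collision), skipped
Fold 5: move[1]->R => LRULU INVALID (collision), skipped

Answer: XVXXX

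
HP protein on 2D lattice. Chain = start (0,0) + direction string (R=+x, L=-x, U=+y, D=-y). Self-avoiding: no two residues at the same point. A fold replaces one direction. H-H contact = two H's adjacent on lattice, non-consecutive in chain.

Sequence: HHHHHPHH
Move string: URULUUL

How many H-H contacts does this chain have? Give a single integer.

Positions: [(0, 0), (0, 1), (1, 1), (1, 2), (0, 2), (0, 3), (0, 4), (-1, 4)]
H-H contact: residue 1 @(0,1) - residue 4 @(0, 2)

Answer: 1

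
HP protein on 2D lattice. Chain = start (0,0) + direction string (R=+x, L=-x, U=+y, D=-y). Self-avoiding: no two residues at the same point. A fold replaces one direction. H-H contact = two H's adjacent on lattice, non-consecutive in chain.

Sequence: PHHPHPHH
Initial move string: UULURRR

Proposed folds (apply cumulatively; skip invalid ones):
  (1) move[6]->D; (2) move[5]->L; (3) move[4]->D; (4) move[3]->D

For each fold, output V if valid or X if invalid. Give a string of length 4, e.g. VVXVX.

Initial: UULURRR -> [(0, 0), (0, 1), (0, 2), (-1, 2), (-1, 3), (0, 3), (1, 3), (2, 3)]
Fold 1: move[6]->D => UULURRD VALID
Fold 2: move[5]->L => UULURLD INVALID (collision), skipped
Fold 3: move[4]->D => UULUDRD INVALID (collision), skipped
Fold 4: move[3]->D => UULDRRD INVALID (collision), skipped

Answer: VXXX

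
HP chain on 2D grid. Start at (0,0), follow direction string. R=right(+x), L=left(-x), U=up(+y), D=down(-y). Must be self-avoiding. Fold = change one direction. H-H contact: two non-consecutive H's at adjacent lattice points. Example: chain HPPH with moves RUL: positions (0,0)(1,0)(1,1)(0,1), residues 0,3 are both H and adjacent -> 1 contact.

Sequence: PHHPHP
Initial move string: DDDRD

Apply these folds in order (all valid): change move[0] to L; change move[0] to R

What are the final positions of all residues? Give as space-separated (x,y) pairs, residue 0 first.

Answer: (0,0) (1,0) (1,-1) (1,-2) (2,-2) (2,-3)

Derivation:
Initial moves: DDDRD
Fold: move[0]->L => LDDRD (positions: [(0, 0), (-1, 0), (-1, -1), (-1, -2), (0, -2), (0, -3)])
Fold: move[0]->R => RDDRD (positions: [(0, 0), (1, 0), (1, -1), (1, -2), (2, -2), (2, -3)])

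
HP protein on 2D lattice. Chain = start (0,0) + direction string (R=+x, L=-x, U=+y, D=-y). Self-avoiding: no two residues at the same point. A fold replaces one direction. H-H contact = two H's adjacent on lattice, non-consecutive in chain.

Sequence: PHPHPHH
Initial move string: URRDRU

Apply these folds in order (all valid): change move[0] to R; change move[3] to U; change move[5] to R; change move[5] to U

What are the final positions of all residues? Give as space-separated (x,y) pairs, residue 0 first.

Answer: (0,0) (1,0) (2,0) (3,0) (3,1) (4,1) (4,2)

Derivation:
Initial moves: URRDRU
Fold: move[0]->R => RRRDRU (positions: [(0, 0), (1, 0), (2, 0), (3, 0), (3, -1), (4, -1), (4, 0)])
Fold: move[3]->U => RRRURU (positions: [(0, 0), (1, 0), (2, 0), (3, 0), (3, 1), (4, 1), (4, 2)])
Fold: move[5]->R => RRRURR (positions: [(0, 0), (1, 0), (2, 0), (3, 0), (3, 1), (4, 1), (5, 1)])
Fold: move[5]->U => RRRURU (positions: [(0, 0), (1, 0), (2, 0), (3, 0), (3, 1), (4, 1), (4, 2)])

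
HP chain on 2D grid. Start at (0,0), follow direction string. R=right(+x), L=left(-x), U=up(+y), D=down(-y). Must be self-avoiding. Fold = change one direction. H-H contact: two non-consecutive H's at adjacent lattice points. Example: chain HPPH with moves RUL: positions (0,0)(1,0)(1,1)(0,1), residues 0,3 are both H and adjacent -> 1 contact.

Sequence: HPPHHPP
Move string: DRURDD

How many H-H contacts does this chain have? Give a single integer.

Answer: 1

Derivation:
Positions: [(0, 0), (0, -1), (1, -1), (1, 0), (2, 0), (2, -1), (2, -2)]
H-H contact: residue 0 @(0,0) - residue 3 @(1, 0)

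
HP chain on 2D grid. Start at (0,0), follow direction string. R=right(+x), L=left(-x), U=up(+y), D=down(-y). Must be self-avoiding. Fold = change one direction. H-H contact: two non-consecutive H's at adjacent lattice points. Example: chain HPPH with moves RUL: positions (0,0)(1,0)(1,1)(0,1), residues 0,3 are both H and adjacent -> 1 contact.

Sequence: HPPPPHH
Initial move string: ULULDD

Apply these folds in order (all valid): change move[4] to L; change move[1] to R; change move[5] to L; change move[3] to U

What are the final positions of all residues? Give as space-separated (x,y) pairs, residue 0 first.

Answer: (0,0) (0,1) (1,1) (1,2) (1,3) (0,3) (-1,3)

Derivation:
Initial moves: ULULDD
Fold: move[4]->L => ULULLD (positions: [(0, 0), (0, 1), (-1, 1), (-1, 2), (-2, 2), (-3, 2), (-3, 1)])
Fold: move[1]->R => URULLD (positions: [(0, 0), (0, 1), (1, 1), (1, 2), (0, 2), (-1, 2), (-1, 1)])
Fold: move[5]->L => URULLL (positions: [(0, 0), (0, 1), (1, 1), (1, 2), (0, 2), (-1, 2), (-2, 2)])
Fold: move[3]->U => URUULL (positions: [(0, 0), (0, 1), (1, 1), (1, 2), (1, 3), (0, 3), (-1, 3)])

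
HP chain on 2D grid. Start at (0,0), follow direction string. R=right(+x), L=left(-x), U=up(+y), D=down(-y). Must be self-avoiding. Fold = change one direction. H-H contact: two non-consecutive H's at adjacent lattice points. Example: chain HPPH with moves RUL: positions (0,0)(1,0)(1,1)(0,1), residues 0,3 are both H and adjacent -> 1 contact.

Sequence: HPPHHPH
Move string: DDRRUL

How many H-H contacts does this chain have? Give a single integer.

Answer: 1

Derivation:
Positions: [(0, 0), (0, -1), (0, -2), (1, -2), (2, -2), (2, -1), (1, -1)]
H-H contact: residue 3 @(1,-2) - residue 6 @(1, -1)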